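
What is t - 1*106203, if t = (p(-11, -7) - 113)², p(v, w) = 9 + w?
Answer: -93882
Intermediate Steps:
t = 12321 (t = ((9 - 7) - 113)² = (2 - 113)² = (-111)² = 12321)
t - 1*106203 = 12321 - 1*106203 = 12321 - 106203 = -93882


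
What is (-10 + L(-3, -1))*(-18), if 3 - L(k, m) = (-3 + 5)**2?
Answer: 198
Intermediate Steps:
L(k, m) = -1 (L(k, m) = 3 - (-3 + 5)**2 = 3 - 1*2**2 = 3 - 1*4 = 3 - 4 = -1)
(-10 + L(-3, -1))*(-18) = (-10 - 1)*(-18) = -11*(-18) = 198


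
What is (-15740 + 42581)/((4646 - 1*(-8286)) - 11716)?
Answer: 26841/1216 ≈ 22.073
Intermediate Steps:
(-15740 + 42581)/((4646 - 1*(-8286)) - 11716) = 26841/((4646 + 8286) - 11716) = 26841/(12932 - 11716) = 26841/1216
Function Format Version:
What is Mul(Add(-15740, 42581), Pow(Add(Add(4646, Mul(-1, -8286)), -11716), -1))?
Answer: Rational(26841, 1216) ≈ 22.073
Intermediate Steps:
Mul(Add(-15740, 42581), Pow(Add(Add(4646, Mul(-1, -8286)), -11716), -1)) = Mul(26841, Pow(Add(Add(4646, 8286), -11716), -1)) = Mul(26841, Pow(Add(12932, -11716), -1)) = Mul(26841, Pow(1216, -1)) = Mul(26841, Rational(1, 1216)) = Rational(26841, 1216)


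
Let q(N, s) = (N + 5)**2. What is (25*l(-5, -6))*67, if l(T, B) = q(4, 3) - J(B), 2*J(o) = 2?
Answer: 134000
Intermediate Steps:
q(N, s) = (5 + N)**2
J(o) = 1 (J(o) = (1/2)*2 = 1)
l(T, B) = 80 (l(T, B) = (5 + 4)**2 - 1*1 = 9**2 - 1 = 81 - 1 = 80)
(25*l(-5, -6))*67 = (25*80)*67 = 2000*67 = 134000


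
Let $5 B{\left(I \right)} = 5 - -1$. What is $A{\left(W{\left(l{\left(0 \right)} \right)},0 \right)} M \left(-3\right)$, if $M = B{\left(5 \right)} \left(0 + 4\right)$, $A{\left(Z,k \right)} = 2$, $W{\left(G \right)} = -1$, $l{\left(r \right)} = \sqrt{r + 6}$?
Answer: $- \frac{144}{5} \approx -28.8$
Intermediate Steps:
$l{\left(r \right)} = \sqrt{6 + r}$
$B{\left(I \right)} = \frac{6}{5}$ ($B{\left(I \right)} = \frac{5 - -1}{5} = \frac{5 + 1}{5} = \frac{1}{5} \cdot 6 = \frac{6}{5}$)
$M = \frac{24}{5}$ ($M = \frac{6 \left(0 + 4\right)}{5} = \frac{6}{5} \cdot 4 = \frac{24}{5} \approx 4.8$)
$A{\left(W{\left(l{\left(0 \right)} \right)},0 \right)} M \left(-3\right) = 2 \cdot \frac{24}{5} \left(-3\right) = \frac{48}{5} \left(-3\right) = - \frac{144}{5}$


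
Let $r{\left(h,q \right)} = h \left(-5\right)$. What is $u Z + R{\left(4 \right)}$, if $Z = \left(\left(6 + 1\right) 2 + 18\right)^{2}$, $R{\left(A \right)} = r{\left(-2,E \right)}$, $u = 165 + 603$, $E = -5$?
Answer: $786442$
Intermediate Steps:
$r{\left(h,q \right)} = - 5 h$
$u = 768$
$R{\left(A \right)} = 10$ ($R{\left(A \right)} = \left(-5\right) \left(-2\right) = 10$)
$Z = 1024$ ($Z = \left(7 \cdot 2 + 18\right)^{2} = \left(14 + 18\right)^{2} = 32^{2} = 1024$)
$u Z + R{\left(4 \right)} = 768 \cdot 1024 + 10 = 786432 + 10 = 786442$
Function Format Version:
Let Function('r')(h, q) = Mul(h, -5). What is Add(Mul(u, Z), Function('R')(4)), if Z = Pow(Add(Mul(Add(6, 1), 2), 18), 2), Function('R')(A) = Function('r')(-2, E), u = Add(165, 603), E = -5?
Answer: 786442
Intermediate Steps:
Function('r')(h, q) = Mul(-5, h)
u = 768
Function('R')(A) = 10 (Function('R')(A) = Mul(-5, -2) = 10)
Z = 1024 (Z = Pow(Add(Mul(7, 2), 18), 2) = Pow(Add(14, 18), 2) = Pow(32, 2) = 1024)
Add(Mul(u, Z), Function('R')(4)) = Add(Mul(768, 1024), 10) = Add(786432, 10) = 786442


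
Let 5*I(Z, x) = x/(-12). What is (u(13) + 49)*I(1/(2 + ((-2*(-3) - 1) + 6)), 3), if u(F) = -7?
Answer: -21/10 ≈ -2.1000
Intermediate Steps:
I(Z, x) = -x/60 (I(Z, x) = (x/(-12))/5 = (x*(-1/12))/5 = (-x/12)/5 = -x/60)
(u(13) + 49)*I(1/(2 + ((-2*(-3) - 1) + 6)), 3) = (-7 + 49)*(-1/60*3) = 42*(-1/20) = -21/10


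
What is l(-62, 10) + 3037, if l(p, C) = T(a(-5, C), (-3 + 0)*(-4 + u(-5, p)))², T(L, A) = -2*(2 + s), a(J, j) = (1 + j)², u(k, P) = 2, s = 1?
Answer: 3073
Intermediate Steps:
T(L, A) = -6 (T(L, A) = -2*(2 + 1) = -2*3 = -6)
l(p, C) = 36 (l(p, C) = (-6)² = 36)
l(-62, 10) + 3037 = 36 + 3037 = 3073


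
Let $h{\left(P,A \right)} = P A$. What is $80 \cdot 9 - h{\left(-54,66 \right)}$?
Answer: $4284$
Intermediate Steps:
$h{\left(P,A \right)} = A P$
$80 \cdot 9 - h{\left(-54,66 \right)} = 80 \cdot 9 - 66 \left(-54\right) = 720 - -3564 = 720 + 3564 = 4284$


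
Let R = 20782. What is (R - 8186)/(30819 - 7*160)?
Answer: 12596/29699 ≈ 0.42412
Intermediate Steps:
(R - 8186)/(30819 - 7*160) = (20782 - 8186)/(30819 - 7*160) = 12596/(30819 - 1120) = 12596/29699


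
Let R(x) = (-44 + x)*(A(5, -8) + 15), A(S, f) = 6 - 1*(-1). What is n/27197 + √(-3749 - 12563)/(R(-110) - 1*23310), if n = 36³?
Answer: 46656/27197 - I*√4078/13349 ≈ 1.7155 - 0.0047838*I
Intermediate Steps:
A(S, f) = 7 (A(S, f) = 6 + 1 = 7)
n = 46656
R(x) = -968 + 22*x (R(x) = (-44 + x)*(7 + 15) = (-44 + x)*22 = -968 + 22*x)
n/27197 + √(-3749 - 12563)/(R(-110) - 1*23310) = 46656/27197 + √(-3749 - 12563)/((-968 + 22*(-110)) - 1*23310) = 46656*(1/27197) + √(-16312)/((-968 - 2420) - 23310) = 46656/27197 + (2*I*√4078)/(-3388 - 23310) = 46656/27197 + (2*I*√4078)/(-26698) = 46656/27197 + (2*I*√4078)*(-1/26698) = 46656/27197 - I*√4078/13349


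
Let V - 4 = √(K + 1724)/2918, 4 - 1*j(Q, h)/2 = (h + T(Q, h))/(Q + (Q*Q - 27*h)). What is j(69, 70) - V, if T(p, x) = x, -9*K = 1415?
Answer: 82/21 - √14101/8754 ≈ 3.8912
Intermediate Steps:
K = -1415/9 (K = -⅑*1415 = -1415/9 ≈ -157.22)
j(Q, h) = 8 - 4*h/(Q + Q² - 27*h) (j(Q, h) = 8 - 2*(h + h)/(Q + (Q*Q - 27*h)) = 8 - 2*2*h/(Q + (Q² - 27*h)) = 8 - 2*2*h/(Q + Q² - 27*h) = 8 - 4*h/(Q + Q² - 27*h))
V = 4 + √14101/8754 (V = 4 + √(-1415/9 + 1724)/2918 = 4 + √(14101/9)*(1/2918) = 4 + (√14101/3)*(1/2918) = 4 + √14101/8754 ≈ 4.0136)
j(69, 70) - V = 4*(-55*70 + 2*69 + 2*69²)/(69 + 69² - 27*70) - (4 + √14101/8754) = 4*(-3850 + 138 + 2*4761)/(69 + 4761 - 1890) + (-4 - √14101/8754) = 4*(-3850 + 138 + 9522)/2940 + (-4 - √14101/8754) = 4*(1/2940)*5810 + (-4 - √14101/8754) = 166/21 + (-4 - √14101/8754) = 82/21 - √14101/8754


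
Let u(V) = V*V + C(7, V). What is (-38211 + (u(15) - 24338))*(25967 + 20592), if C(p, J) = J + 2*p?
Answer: -2900392905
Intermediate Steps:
u(V) = 14 + V + V² (u(V) = V*V + (V + 2*7) = V² + (V + 14) = V² + (14 + V) = 14 + V + V²)
(-38211 + (u(15) - 24338))*(25967 + 20592) = (-38211 + ((14 + 15 + 15²) - 24338))*(25967 + 20592) = (-38211 + ((14 + 15 + 225) - 24338))*46559 = (-38211 + (254 - 24338))*46559 = (-38211 - 24084)*46559 = -62295*46559 = -2900392905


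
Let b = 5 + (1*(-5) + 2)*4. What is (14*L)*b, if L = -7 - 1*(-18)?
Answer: -1078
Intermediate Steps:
L = 11 (L = -7 + 18 = 11)
b = -7 (b = 5 + (-5 + 2)*4 = 5 - 3*4 = 5 - 12 = -7)
(14*L)*b = (14*11)*(-7) = 154*(-7) = -1078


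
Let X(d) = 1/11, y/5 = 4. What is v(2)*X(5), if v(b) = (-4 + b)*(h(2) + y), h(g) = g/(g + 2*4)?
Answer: -202/55 ≈ -3.6727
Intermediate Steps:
y = 20 (y = 5*4 = 20)
h(g) = g/(8 + g) (h(g) = g/(g + 8) = g/(8 + g))
X(d) = 1/11
v(b) = -404/5 + 101*b/5 (v(b) = (-4 + b)*(2/(8 + 2) + 20) = (-4 + b)*(2/10 + 20) = (-4 + b)*(2*(⅒) + 20) = (-4 + b)*(⅕ + 20) = (-4 + b)*(101/5) = -404/5 + 101*b/5)
v(2)*X(5) = (-404/5 + (101/5)*2)*(1/11) = (-404/5 + 202/5)*(1/11) = -202/5*1/11 = -202/55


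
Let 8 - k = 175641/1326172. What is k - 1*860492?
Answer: -1141149962889/1326172 ≈ -8.6048e+5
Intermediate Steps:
k = 10433735/1326172 (k = 8 - 175641/1326172 = 10433735/1326172 ≈ 7.8676)
k - 1*860492 = 10433735/1326172 - 1*860492 = 10433735/1326172 - 860492 = -1141149962889/1326172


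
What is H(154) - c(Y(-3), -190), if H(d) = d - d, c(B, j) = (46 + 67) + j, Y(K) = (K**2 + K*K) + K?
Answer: 77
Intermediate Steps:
Y(K) = K + 2*K**2 (Y(K) = (K**2 + K**2) + K = 2*K**2 + K = K + 2*K**2)
c(B, j) = 113 + j
H(d) = 0
H(154) - c(Y(-3), -190) = 0 - (113 - 190) = 0 - 1*(-77) = 0 + 77 = 77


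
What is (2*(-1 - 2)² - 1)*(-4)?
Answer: -68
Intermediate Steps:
(2*(-1 - 2)² - 1)*(-4) = (2*(-3)² - 1)*(-4) = (2*9 - 1)*(-4) = (18 - 1)*(-4) = 17*(-4) = -68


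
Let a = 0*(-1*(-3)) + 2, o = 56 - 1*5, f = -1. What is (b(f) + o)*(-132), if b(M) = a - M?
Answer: -7128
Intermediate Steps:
o = 51 (o = 56 - 5 = 51)
a = 2 (a = 0*3 + 2 = 0 + 2 = 2)
b(M) = 2 - M
(b(f) + o)*(-132) = ((2 - 1*(-1)) + 51)*(-132) = ((2 + 1) + 51)*(-132) = (3 + 51)*(-132) = 54*(-132) = -7128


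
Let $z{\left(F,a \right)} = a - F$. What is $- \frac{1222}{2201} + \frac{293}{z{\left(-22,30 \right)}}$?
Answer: $\frac{581349}{114452} \approx 5.0794$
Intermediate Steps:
$- \frac{1222}{2201} + \frac{293}{z{\left(-22,30 \right)}} = - \frac{1222}{2201} + \frac{293}{30 - -22} = \left(-1222\right) \frac{1}{2201} + \frac{293}{30 + 22} = - \frac{1222}{2201} + \frac{293}{52} = \frac{581349}{114452}$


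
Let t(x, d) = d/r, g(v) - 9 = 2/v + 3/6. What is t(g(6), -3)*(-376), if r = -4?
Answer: -282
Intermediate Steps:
g(v) = 19/2 + 2/v (g(v) = 9 + (2/v + 3/6) = 9 + (2/v + 3*(⅙)) = 9 + (2/v + ½) = 9 + (½ + 2/v) = 19/2 + 2/v)
t(x, d) = -d/4 (t(x, d) = d/(-4) = d*(-¼) = -d/4)
t(g(6), -3)*(-376) = -¼*(-3)*(-376) = (¾)*(-376) = -282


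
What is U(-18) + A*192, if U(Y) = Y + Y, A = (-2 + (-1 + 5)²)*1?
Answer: 2652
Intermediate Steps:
A = 14 (A = (-2 + 4²)*1 = (-2 + 16)*1 = 14*1 = 14)
U(Y) = 2*Y
U(-18) + A*192 = 2*(-18) + 14*192 = -36 + 2688 = 2652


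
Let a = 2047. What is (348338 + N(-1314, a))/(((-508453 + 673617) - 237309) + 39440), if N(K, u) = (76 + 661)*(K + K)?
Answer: 1588498/32705 ≈ 48.570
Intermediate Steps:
N(K, u) = 1474*K (N(K, u) = 737*(2*K) = 1474*K)
(348338 + N(-1314, a))/(((-508453 + 673617) - 237309) + 39440) = (348338 + 1474*(-1314))/(((-508453 + 673617) - 237309) + 39440) = (348338 - 1936836)/((165164 - 237309) + 39440) = -1588498/(-72145 + 39440) = -1588498/(-32705) = -1588498*(-1/32705) = 1588498/32705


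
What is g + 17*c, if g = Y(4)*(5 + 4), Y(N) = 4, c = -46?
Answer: -746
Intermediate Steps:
g = 36 (g = 4*(5 + 4) = 4*9 = 36)
g + 17*c = 36 + 17*(-46) = 36 - 782 = -746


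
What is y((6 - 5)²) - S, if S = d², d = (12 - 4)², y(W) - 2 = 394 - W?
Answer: -3701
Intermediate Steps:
y(W) = 396 - W (y(W) = 2 + (394 - W) = 396 - W)
d = 64 (d = 8² = 64)
S = 4096 (S = 64² = 4096)
y((6 - 5)²) - S = (396 - (6 - 5)²) - 1*4096 = (396 - 1*1²) - 4096 = (396 - 1*1) - 4096 = (396 - 1) - 4096 = 395 - 4096 = -3701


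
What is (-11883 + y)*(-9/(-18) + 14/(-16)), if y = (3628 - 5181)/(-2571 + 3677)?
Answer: 39432453/8848 ≈ 4456.6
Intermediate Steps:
y = -1553/1106 ≈ -1.4042
(-11883 + y)*(-9/(-18) + 14/(-16)) = (-11883 - 1553/1106)*(-9/(-18) + 14/(-16)) = -13144151*(-9*(-1/18) + 14*(-1/16))/1106 = -13144151*(½ - 7/8)/1106 = -13144151/1106*(-3/8) = 39432453/8848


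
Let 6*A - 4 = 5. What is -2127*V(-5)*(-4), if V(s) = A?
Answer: 12762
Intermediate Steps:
A = 3/2 (A = ⅔ + (⅙)*5 = ⅔ + ⅚ = 3/2 ≈ 1.5000)
V(s) = 3/2
-2127*V(-5)*(-4) = -6381*(-4)/2 = -2127*(-6) = 12762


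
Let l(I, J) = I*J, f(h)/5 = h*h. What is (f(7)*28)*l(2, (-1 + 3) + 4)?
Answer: 82320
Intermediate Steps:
f(h) = 5*h² (f(h) = 5*(h*h) = 5*h²)
(f(7)*28)*l(2, (-1 + 3) + 4) = ((5*7²)*28)*(2*((-1 + 3) + 4)) = ((5*49)*28)*(2*(2 + 4)) = (245*28)*(2*6) = 6860*12 = 82320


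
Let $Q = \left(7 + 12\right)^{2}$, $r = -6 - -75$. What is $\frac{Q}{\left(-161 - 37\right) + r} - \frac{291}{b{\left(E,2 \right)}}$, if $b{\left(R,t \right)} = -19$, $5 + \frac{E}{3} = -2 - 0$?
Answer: $\frac{30680}{2451} \approx 12.517$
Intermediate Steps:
$r = 69$ ($r = -6 + 75 = 69$)
$Q = 361$ ($Q = 19^{2} = 361$)
$E = -21$ ($E = -15 + 3 \left(-2 - 0\right) = -15 + 3 \left(-2 + 0\right) = -15 + 3 \left(-2\right) = -15 - 6 = -21$)
$\frac{Q}{\left(-161 - 37\right) + r} - \frac{291}{b{\left(E,2 \right)}} = \frac{361}{\left(-161 - 37\right) + 69} - \frac{291}{-19} = \frac{361}{-198 + 69} - - \frac{291}{19} = \frac{361}{-129} + \frac{291}{19} = 361 \left(- \frac{1}{129}\right) + \frac{291}{19} = - \frac{361}{129} + \frac{291}{19} = \frac{30680}{2451}$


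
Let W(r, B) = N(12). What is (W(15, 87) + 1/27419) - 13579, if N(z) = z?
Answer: -371993572/27419 ≈ -13567.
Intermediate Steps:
W(r, B) = 12
(W(15, 87) + 1/27419) - 13579 = (12 + 1/27419) - 13579 = 329029/27419 - 13579 = -371993572/27419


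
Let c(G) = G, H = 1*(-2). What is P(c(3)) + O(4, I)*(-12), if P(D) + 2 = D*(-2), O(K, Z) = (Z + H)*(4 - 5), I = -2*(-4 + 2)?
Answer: 16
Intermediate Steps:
H = -2
I = 4 (I = -2*(-2) = 4)
O(K, Z) = 2 - Z (O(K, Z) = (Z - 2)*(4 - 5) = (-2 + Z)*(-1) = 2 - Z)
P(D) = -2 - 2*D (P(D) = -2 + D*(-2) = -2 - 2*D)
P(c(3)) + O(4, I)*(-12) = (-2 - 2*3) + (2 - 1*4)*(-12) = (-2 - 6) + (2 - 4)*(-12) = -8 - 2*(-12) = -8 + 24 = 16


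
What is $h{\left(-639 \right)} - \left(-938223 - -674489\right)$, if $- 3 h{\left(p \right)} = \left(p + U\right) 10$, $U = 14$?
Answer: $\frac{797452}{3} \approx 2.6582 \cdot 10^{5}$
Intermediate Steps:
$h{\left(p \right)} = - \frac{140}{3} - \frac{10 p}{3}$ ($h{\left(p \right)} = - \frac{\left(p + 14\right) 10}{3} = - \frac{\left(14 + p\right) 10}{3} = - \frac{140 + 10 p}{3} = - \frac{140}{3} - \frac{10 p}{3}$)
$h{\left(-639 \right)} - \left(-938223 - -674489\right) = \left(- \frac{140}{3} - -2130\right) - \left(-938223 - -674489\right) = \left(- \frac{140}{3} + 2130\right) - \left(-938223 + 674489\right) = \frac{6250}{3} - -263734 = \frac{6250}{3} + 263734 = \frac{797452}{3}$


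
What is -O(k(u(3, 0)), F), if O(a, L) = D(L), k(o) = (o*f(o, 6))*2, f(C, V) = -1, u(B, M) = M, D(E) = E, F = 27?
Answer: -27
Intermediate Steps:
k(o) = -2*o (k(o) = (o*(-1))*2 = -o*2 = -2*o)
O(a, L) = L
-O(k(u(3, 0)), F) = -1*27 = -27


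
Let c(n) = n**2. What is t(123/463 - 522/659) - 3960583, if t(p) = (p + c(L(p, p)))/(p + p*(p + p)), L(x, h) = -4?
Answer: -10267213268437256/2592712689 ≈ -3.9600e+6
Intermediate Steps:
t(p) = (16 + p)/(p + 2*p**2) (t(p) = (p + (-4)**2)/(p + p*(p + p)) = (p + 16)/(p + p*(2*p)) = (16 + p)/(p + 2*p**2))
t(123/463 - 522/659) - 3960583 = (16 + (123/463 - 522/659))/((123/463 - 522/659)*(1 + 2*(123/463 - 522/659))) - 3960583 = (16 - 160629/305117)/((-160629/305117)*(1 + 2*(-160629/305117))) - 3960583 = -305117/160629*4721243/305117/(1 - 321258/305117) - 3960583 = -305117/160629*4721243/305117/(-16141/305117) - 3960583 = -305117/160629*(-305117/16141)*4721243/305117 - 3960583 = 1440531500431/2592712689 - 3960583 = -10267213268437256/2592712689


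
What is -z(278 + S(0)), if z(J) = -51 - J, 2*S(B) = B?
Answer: 329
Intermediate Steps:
S(B) = B/2
-z(278 + S(0)) = -(-51 - (278 + (½)*0)) = -(-51 - (278 + 0)) = -(-51 - 1*278) = -(-51 - 278) = -1*(-329) = 329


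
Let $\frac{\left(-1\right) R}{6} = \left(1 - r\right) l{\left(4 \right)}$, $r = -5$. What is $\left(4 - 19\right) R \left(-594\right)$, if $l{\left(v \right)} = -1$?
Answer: $320760$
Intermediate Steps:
$R = 36$ ($R = - 6 \left(1 - -5\right) \left(-1\right) = - 6 \left(1 + 5\right) \left(-1\right) = - 6 \cdot 6 \left(-1\right) = \left(-6\right) \left(-6\right) = 36$)
$\left(4 - 19\right) R \left(-594\right) = \left(4 - 19\right) 36 \left(-594\right) = \left(-15\right) 36 \left(-594\right) = \left(-540\right) \left(-594\right) = 320760$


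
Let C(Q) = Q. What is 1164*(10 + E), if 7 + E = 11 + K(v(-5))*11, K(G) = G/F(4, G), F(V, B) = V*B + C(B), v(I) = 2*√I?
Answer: 94284/5 ≈ 18857.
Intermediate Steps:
F(V, B) = B + B*V (F(V, B) = V*B + B = B*V + B = B + B*V)
K(G) = ⅕ (K(G) = G/((G*(1 + 4))) = G/((G*5)) = G/((5*G)) = G*(1/(5*G)) = ⅕)
E = 31/5 (E = -7 + (11 + (⅕)*11) = -7 + (11 + 11/5) = -7 + 66/5 = 31/5 ≈ 6.2000)
1164*(10 + E) = 1164*(10 + 31/5) = 1164*(81/5) = 94284/5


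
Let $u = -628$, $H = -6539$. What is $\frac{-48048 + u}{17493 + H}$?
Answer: $- \frac{24338}{5477} \approx -4.4437$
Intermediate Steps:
$\frac{-48048 + u}{17493 + H} = \frac{-48048 - 628}{17493 - 6539} = - \frac{48676}{10954} = \left(-48676\right) \frac{1}{10954} = - \frac{24338}{5477}$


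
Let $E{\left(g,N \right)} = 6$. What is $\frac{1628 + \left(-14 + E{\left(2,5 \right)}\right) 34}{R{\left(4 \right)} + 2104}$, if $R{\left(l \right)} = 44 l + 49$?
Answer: $\frac{1356}{2329} \approx 0.58222$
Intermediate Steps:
$R{\left(l \right)} = 49 + 44 l$
$\frac{1628 + \left(-14 + E{\left(2,5 \right)}\right) 34}{R{\left(4 \right)} + 2104} = \frac{1628 + \left(-14 + 6\right) 34}{\left(49 + 44 \cdot 4\right) + 2104} = \frac{1628 - 272}{\left(49 + 176\right) + 2104} = \frac{1628 - 272}{225 + 2104} = \frac{1356}{2329}$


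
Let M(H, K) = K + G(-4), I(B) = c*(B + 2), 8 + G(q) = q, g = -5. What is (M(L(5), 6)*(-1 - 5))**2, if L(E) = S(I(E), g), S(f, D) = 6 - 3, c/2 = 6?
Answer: 1296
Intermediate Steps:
G(q) = -8 + q
c = 12 (c = 2*6 = 12)
I(B) = 24 + 12*B (I(B) = 12*(B + 2) = 12*(2 + B) = 24 + 12*B)
S(f, D) = 3
L(E) = 3
M(H, K) = -12 + K (M(H, K) = K + (-8 - 4) = K - 12 = -12 + K)
(M(L(5), 6)*(-1 - 5))**2 = ((-12 + 6)*(-1 - 5))**2 = (-6*(-6))**2 = 36**2 = 1296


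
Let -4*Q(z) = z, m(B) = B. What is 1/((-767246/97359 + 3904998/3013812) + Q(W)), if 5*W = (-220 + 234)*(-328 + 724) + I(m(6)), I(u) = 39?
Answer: -54337356020/15526078211033 ≈ -0.0034997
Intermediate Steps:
W = 5583/5 (W = ((-220 + 234)*(-328 + 724) + 39)/5 = (14*396 + 39)/5 = (5544 + 39)/5 = (1/5)*5583 = 5583/5 ≈ 1116.6)
Q(z) = -z/4
1/((-767246/97359 + 3904998/3013812) + Q(W)) = 1/((-767246/97359 + 3904998/3013812) - 1/4*5583/5) = 1/((-767246*1/97359 + 3904998*(1/3013812)) - 5583/20) = 1/((-767246/97359 + 650833/502302) - 5583/20) = 1/(-35780527805/5433735602 - 5583/20) = 1/(-15526078211033/54337356020) = -54337356020/15526078211033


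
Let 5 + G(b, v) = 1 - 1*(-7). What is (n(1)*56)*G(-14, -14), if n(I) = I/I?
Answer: 168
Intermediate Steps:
G(b, v) = 3 (G(b, v) = -5 + (1 - 1*(-7)) = -5 + (1 + 7) = -5 + 8 = 3)
n(I) = 1
(n(1)*56)*G(-14, -14) = (1*56)*3 = 56*3 = 168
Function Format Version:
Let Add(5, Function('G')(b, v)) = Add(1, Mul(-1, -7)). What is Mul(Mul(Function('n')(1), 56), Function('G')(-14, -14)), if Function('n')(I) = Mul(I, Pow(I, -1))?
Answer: 168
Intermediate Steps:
Function('G')(b, v) = 3 (Function('G')(b, v) = Add(-5, Add(1, Mul(-1, -7))) = Add(-5, Add(1, 7)) = Add(-5, 8) = 3)
Function('n')(I) = 1
Mul(Mul(Function('n')(1), 56), Function('G')(-14, -14)) = Mul(Mul(1, 56), 3) = Mul(56, 3) = 168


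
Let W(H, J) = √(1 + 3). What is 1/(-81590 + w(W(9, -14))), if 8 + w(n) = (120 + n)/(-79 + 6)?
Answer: -73/5956776 ≈ -1.2255e-5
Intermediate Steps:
W(H, J) = 2 (W(H, J) = √4 = 2)
w(n) = -704/73 - n/73 (w(n) = -8 + (120 + n)/(-79 + 6) = -8 + (120 + n)/(-73) = -8 + (120 + n)*(-1/73) = -8 + (-120/73 - n/73) = -704/73 - n/73)
1/(-81590 + w(W(9, -14))) = 1/(-81590 + (-704/73 - 1/73*2)) = 1/(-81590 + (-704/73 - 2/73)) = 1/(-81590 - 706/73) = 1/(-5956776/73) = -73/5956776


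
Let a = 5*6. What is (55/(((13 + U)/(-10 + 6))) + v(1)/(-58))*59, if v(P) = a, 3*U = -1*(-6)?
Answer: -77939/87 ≈ -895.85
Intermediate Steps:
a = 30
U = 2 (U = (-1*(-6))/3 = (⅓)*6 = 2)
v(P) = 30
(55/(((13 + U)/(-10 + 6))) + v(1)/(-58))*59 = (55/(((13 + 2)/(-10 + 6))) + 30/(-58))*59 = (55/((15/(-4))) + 30*(-1/58))*59 = (55/((15*(-¼))) - 15/29)*59 = (55/(-15/4) - 15/29)*59 = (55*(-4/15) - 15/29)*59 = (-44/3 - 15/29)*59 = -1321/87*59 = -77939/87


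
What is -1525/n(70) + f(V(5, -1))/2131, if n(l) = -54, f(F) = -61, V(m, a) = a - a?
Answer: 3246481/115074 ≈ 28.212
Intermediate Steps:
V(m, a) = 0
-1525/n(70) + f(V(5, -1))/2131 = -1525/(-54) - 61/2131 = -1525*(-1/54) - 61*1/2131 = 1525/54 - 61/2131 = 3246481/115074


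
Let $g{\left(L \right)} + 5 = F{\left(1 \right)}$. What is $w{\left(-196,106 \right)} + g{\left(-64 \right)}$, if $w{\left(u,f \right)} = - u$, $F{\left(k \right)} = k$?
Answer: $192$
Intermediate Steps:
$g{\left(L \right)} = -4$ ($g{\left(L \right)} = -5 + 1 = -4$)
$w{\left(-196,106 \right)} + g{\left(-64 \right)} = \left(-1\right) \left(-196\right) - 4 = 196 - 4 = 192$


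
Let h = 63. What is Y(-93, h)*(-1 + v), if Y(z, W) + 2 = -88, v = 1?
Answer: 0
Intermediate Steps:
Y(z, W) = -90 (Y(z, W) = -2 - 88 = -90)
Y(-93, h)*(-1 + v) = -90*(-1 + 1) = -90*0 = 0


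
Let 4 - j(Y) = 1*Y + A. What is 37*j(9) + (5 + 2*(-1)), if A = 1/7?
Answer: -1311/7 ≈ -187.29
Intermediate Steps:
A = ⅐ ≈ 0.14286
j(Y) = 27/7 - Y (j(Y) = 4 - (1*Y + ⅐) = 4 - (Y + ⅐) = 4 - (⅐ + Y) = 4 + (-⅐ - Y) = 27/7 - Y)
37*j(9) + (5 + 2*(-1)) = 37*(27/7 - 1*9) + (5 + 2*(-1)) = 37*(27/7 - 9) + (5 - 2) = 37*(-36/7) + 3 = -1332/7 + 3 = -1311/7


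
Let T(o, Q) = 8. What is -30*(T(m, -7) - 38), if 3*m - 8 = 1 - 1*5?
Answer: 900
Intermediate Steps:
m = 4/3 (m = 8/3 + (1 - 1*5)/3 = 8/3 + (1 - 5)/3 = 8/3 + (⅓)*(-4) = 8/3 - 4/3 = 4/3 ≈ 1.3333)
-30*(T(m, -7) - 38) = -30*(8 - 38) = -30*(-30) = 900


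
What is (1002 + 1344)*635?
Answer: 1489710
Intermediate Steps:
(1002 + 1344)*635 = 2346*635 = 1489710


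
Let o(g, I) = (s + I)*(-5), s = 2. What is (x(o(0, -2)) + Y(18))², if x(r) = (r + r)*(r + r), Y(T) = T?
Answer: 324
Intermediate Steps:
o(g, I) = -10 - 5*I (o(g, I) = (2 + I)*(-5) = -10 - 5*I)
x(r) = 4*r² (x(r) = (2*r)*(2*r) = 4*r²)
(x(o(0, -2)) + Y(18))² = (4*(-10 - 5*(-2))² + 18)² = (4*(-10 + 10)² + 18)² = (4*0² + 18)² = (4*0 + 18)² = (0 + 18)² = 18² = 324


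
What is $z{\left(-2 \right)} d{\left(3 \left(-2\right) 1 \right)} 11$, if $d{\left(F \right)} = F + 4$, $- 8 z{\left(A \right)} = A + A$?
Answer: $-11$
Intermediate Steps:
$z{\left(A \right)} = - \frac{A}{4}$ ($z{\left(A \right)} = - \frac{A + A}{8} = - \frac{2 A}{8} = - \frac{A}{4}$)
$d{\left(F \right)} = 4 + F$
$z{\left(-2 \right)} d{\left(3 \left(-2\right) 1 \right)} 11 = \left(- \frac{1}{4}\right) \left(-2\right) \left(4 + 3 \left(-2\right) 1\right) 11 = \frac{4 - 6}{2} \cdot 11 = \frac{1}{2} \left(-2\right) 11 = \left(-1\right) 11 = -11$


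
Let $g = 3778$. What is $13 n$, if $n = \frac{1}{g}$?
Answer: $\frac{13}{3778} \approx 0.003441$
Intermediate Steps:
$n = \frac{1}{3778} \approx 0.00026469$
$13 n = 13 \cdot \frac{1}{3778} = \frac{13}{3778}$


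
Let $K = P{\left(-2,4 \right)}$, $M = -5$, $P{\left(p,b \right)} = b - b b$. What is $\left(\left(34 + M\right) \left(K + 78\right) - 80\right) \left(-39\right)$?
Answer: $-71526$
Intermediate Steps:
$P{\left(p,b \right)} = b - b^{2}$
$K = -12$ ($K = 4 \left(1 - 4\right) = 4 \left(-3\right) = -12$)
$\left(\left(34 + M\right) \left(K + 78\right) - 80\right) \left(-39\right) = \left(\left(34 - 5\right) \left(-12 + 78\right) - 80\right) \left(-39\right) = \left(29 \cdot 66 - 80\right) \left(-39\right) = \left(1914 - 80\right) \left(-39\right) = 1834 \left(-39\right) = -71526$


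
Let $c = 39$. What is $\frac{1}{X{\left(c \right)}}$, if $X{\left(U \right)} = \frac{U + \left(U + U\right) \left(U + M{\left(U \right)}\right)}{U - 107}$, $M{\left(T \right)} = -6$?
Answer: $- \frac{68}{2613} \approx -0.026024$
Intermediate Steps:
$X{\left(U \right)} = \frac{U + 2 U \left(-6 + U\right)}{-107 + U}$ ($X{\left(U \right)} = \frac{U + \left(U + U\right) \left(U - 6\right)}{U - 107} = \frac{U + 2 U \left(-6 + U\right)}{-107 + U}$)
$\frac{1}{X{\left(c \right)}} = \frac{1}{39 \frac{1}{-107 + 39} \left(-11 + 2 \cdot 39\right)} = \frac{1}{39 \frac{1}{-68} \left(-11 + 78\right)} = \frac{1}{39 \left(- \frac{1}{68}\right) 67} = \frac{1}{- \frac{2613}{68}} = - \frac{68}{2613}$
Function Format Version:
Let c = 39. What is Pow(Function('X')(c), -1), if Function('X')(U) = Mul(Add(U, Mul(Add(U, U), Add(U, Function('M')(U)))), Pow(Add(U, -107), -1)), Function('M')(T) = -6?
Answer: Rational(-68, 2613) ≈ -0.026024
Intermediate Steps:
Function('X')(U) = Mul(Pow(Add(-107, U), -1), Add(U, Mul(2, U, Add(-6, U)))) (Function('X')(U) = Mul(Add(U, Mul(Add(U, U), Add(U, -6))), Pow(Add(U, -107), -1)) = Mul(Add(U, Mul(Mul(2, U), Add(-6, U))), Pow(Add(-107, U), -1)) = Mul(Add(U, Mul(2, U, Add(-6, U))), Pow(Add(-107, U), -1)) = Mul(Pow(Add(-107, U), -1), Add(U, Mul(2, U, Add(-6, U)))))
Pow(Function('X')(c), -1) = Pow(Mul(39, Pow(Add(-107, 39), -1), Add(-11, Mul(2, 39))), -1) = Pow(Mul(39, Pow(-68, -1), Add(-11, 78)), -1) = Pow(Mul(39, Rational(-1, 68), 67), -1) = Pow(Rational(-2613, 68), -1) = Rational(-68, 2613)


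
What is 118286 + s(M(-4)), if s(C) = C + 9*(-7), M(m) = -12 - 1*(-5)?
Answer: 118216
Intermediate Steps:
M(m) = -7 (M(m) = -12 + 5 = -7)
s(C) = -63 + C (s(C) = C - 63 = -63 + C)
118286 + s(M(-4)) = 118286 + (-63 - 7) = 118286 - 70 = 118216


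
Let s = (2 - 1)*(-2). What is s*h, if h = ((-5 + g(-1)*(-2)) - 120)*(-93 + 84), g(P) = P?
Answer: -2214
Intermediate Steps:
s = -2 (s = 1*(-2) = -2)
h = 1107 (h = ((-5 - 1*(-2)) - 120)*(-93 + 84) = ((-5 + 2) - 120)*(-9) = (-3 - 120)*(-9) = -123*(-9) = 1107)
s*h = -2*1107 = -2214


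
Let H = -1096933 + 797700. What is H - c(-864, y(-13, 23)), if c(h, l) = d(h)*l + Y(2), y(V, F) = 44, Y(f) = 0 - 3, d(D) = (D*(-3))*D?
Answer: 98238242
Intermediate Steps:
d(D) = -3*D² (d(D) = (-3*D)*D = -3*D²)
Y(f) = -3
c(h, l) = -3 - 3*l*h² (c(h, l) = (-3*h²)*l - 3 = -3*l*h² - 3 = -3 - 3*l*h²)
H = -299233
H - c(-864, y(-13, 23)) = -299233 - (-3 - 3*44*(-864)²) = -299233 - (-3 - 3*44*746496) = -299233 - (-3 - 98537472) = -299233 - 1*(-98537475) = -299233 + 98537475 = 98238242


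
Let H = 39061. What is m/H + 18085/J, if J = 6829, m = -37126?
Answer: 452884731/266747569 ≈ 1.6978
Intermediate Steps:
m/H + 18085/J = -37126/39061 + 18085/6829 = 452884731/266747569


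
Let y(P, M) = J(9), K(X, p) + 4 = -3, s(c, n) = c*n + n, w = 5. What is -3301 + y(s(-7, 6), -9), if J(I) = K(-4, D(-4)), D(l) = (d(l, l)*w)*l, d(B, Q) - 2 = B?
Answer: -3308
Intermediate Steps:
d(B, Q) = 2 + B
s(c, n) = n + c*n
D(l) = l*(10 + 5*l) (D(l) = ((2 + l)*5)*l = (10 + 5*l)*l = l*(10 + 5*l))
K(X, p) = -7 (K(X, p) = -4 - 3 = -7)
J(I) = -7
y(P, M) = -7
-3301 + y(s(-7, 6), -9) = -3301 - 7 = -3308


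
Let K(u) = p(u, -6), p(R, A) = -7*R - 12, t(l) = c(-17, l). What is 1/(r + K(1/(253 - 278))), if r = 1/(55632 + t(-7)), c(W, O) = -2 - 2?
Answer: -1390700/16298979 ≈ -0.085324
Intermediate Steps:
c(W, O) = -4
t(l) = -4
p(R, A) = -12 - 7*R
K(u) = -12 - 7*u
r = 1/55628 (r = 1/(55632 - 4) = 1/55628 ≈ 1.7977e-5)
1/(r + K(1/(253 - 278))) = 1/(1/55628 + (-12 - 7/(253 - 278))) = 1/(1/55628 + (-12 - 7/(-25))) = 1/(1/55628 + (-12 - 7*(-1/25))) = 1/(1/55628 + (-12 + 7/25)) = 1/(1/55628 - 293/25) = 1/(-16298979/1390700) = -1390700/16298979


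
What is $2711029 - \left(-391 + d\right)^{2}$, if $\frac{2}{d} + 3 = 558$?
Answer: $\frac{787974405716}{308025} \approx 2.5582 \cdot 10^{6}$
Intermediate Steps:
$d = \frac{2}{555}$ ($d = \frac{2}{-3 + 558} = \frac{2}{555} \approx 0.0036036$)
$2711029 - \left(-391 + d\right)^{2} = 2711029 - \left(-391 + \frac{2}{555}\right)^{2} = 2711029 - \left(- \frac{217003}{555}\right)^{2} = 2711029 - \frac{47090302009}{308025} = \frac{787974405716}{308025}$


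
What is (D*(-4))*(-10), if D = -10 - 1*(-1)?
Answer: -360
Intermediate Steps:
D = -9 (D = -10 + 1 = -9)
(D*(-4))*(-10) = -9*(-4)*(-10) = 36*(-10) = -360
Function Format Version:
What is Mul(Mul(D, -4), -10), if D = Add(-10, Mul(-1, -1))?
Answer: -360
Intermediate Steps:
D = -9 (D = Add(-10, 1) = -9)
Mul(Mul(D, -4), -10) = Mul(Mul(-9, -4), -10) = Mul(36, -10) = -360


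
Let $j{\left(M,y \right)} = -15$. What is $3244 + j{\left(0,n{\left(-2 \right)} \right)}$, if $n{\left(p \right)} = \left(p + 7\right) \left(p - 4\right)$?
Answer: $3229$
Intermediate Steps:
$n{\left(p \right)} = \left(-4 + p\right) \left(7 + p\right)$ ($n{\left(p \right)} = \left(7 + p\right) \left(-4 + p\right) = \left(-4 + p\right) \left(7 + p\right)$)
$3244 + j{\left(0,n{\left(-2 \right)} \right)} = 3244 - 15 = 3229$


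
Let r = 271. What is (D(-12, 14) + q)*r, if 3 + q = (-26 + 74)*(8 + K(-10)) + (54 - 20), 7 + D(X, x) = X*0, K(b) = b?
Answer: -19512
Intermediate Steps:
D(X, x) = -7 (D(X, x) = -7 + X*0 = -7 + 0 = -7)
q = -65 (q = -3 + ((-26 + 74)*(8 - 10) + (54 - 20)) = -3 + (48*(-2) + 34) = -3 + (-96 + 34) = -3 - 62 = -65)
(D(-12, 14) + q)*r = (-7 - 65)*271 = -72*271 = -19512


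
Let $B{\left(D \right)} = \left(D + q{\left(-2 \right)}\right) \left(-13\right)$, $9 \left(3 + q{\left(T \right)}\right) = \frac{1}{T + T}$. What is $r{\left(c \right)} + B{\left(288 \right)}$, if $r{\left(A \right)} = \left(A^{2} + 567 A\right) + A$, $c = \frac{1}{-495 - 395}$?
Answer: $- \frac{13207274923}{3564450} \approx -3705.3$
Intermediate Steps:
$q{\left(T \right)} = -3 + \frac{1}{18 T}$ ($q{\left(T \right)} = -3 + \frac{1}{9 \left(T + T\right)} = -3 + \frac{1}{9 \cdot 2 T} = -3 + \frac{\frac{1}{2} \frac{1}{T}}{9} = -3 + \frac{1}{18 T}$)
$B{\left(D \right)} = \frac{1417}{36} - 13 D$ ($B{\left(D \right)} = \left(D - \left(3 - \frac{1}{18 \left(-2\right)}\right)\right) \left(-13\right) = \left(D + \left(-3 + \frac{1}{18} \left(- \frac{1}{2}\right)\right)\right) \left(-13\right) = \left(D - \frac{109}{36}\right) \left(-13\right) = \left(- \frac{109}{36} + D\right) \left(-13\right) = \frac{1417}{36} - 13 D$)
$c = - \frac{1}{890}$ ($c = \frac{1}{-890} = - \frac{1}{890} \approx -0.0011236$)
$r{\left(A \right)} = A^{2} + 568 A$
$r{\left(c \right)} + B{\left(288 \right)} = - \frac{568 - \frac{1}{890}}{890} + \left(\frac{1417}{36} - 3744\right) = \left(- \frac{1}{890}\right) \frac{505519}{890} + \left(\frac{1417}{36} - 3744\right) = - \frac{505519}{792100} - \frac{133367}{36} = - \frac{13207274923}{3564450}$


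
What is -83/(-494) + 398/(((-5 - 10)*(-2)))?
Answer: 99551/7410 ≈ 13.435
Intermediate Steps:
-83/(-494) + 398/(((-5 - 10)*(-2))) = -83*(-1/494) + 398/((-15*(-2))) = 83/494 + 398/30 = 83/494 + 398*(1/30) = 83/494 + 199/15 = 99551/7410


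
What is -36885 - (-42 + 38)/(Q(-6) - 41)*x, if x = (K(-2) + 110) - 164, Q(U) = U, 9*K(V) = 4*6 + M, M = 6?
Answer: -5200177/141 ≈ -36881.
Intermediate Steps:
K(V) = 10/3 (K(V) = (4*6 + 6)/9 = (24 + 6)/9 = (⅑)*30 = 10/3)
x = -152/3 (x = (10/3 + 110) - 164 = 340/3 - 164 = -152/3 ≈ -50.667)
-36885 - (-42 + 38)/(Q(-6) - 41)*x = -36885 - (-42 + 38)/(-6 - 41)*(-152)/3 = -36885 - (-4/(-47))*(-152)/3 = -36885 - (-4*(-1/47))*(-152)/3 = -36885 - 4*(-152)/(47*3) = -36885 - 1*(-608/141) = -36885 + 608/141 = -5200177/141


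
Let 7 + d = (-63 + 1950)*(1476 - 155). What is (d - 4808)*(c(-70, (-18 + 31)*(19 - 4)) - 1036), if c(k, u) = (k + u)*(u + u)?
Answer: 118708233168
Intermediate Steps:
c(k, u) = 2*u*(k + u) (c(k, u) = (k + u)*(2*u) = 2*u*(k + u))
d = 2492720 (d = -7 + (-63 + 1950)*(1476 - 155) = -7 + 1887*1321 = -7 + 2492727 = 2492720)
(d - 4808)*(c(-70, (-18 + 31)*(19 - 4)) - 1036) = (2492720 - 4808)*(2*((-18 + 31)*(19 - 4))*(-70 + (-18 + 31)*(19 - 4)) - 1036) = 2487912*(2*(13*15)*(-70 + 13*15) - 1036) = 2487912*(2*195*(-70 + 195) - 1036) = 2487912*(2*195*125 - 1036) = 2487912*(48750 - 1036) = 2487912*47714 = 118708233168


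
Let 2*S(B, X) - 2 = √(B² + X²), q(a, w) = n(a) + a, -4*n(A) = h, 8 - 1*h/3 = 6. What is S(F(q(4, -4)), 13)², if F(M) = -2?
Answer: 177/4 + √173 ≈ 57.403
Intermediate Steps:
h = 6 (h = 24 - 3*6 = 24 - 18 = 6)
n(A) = -3/2 (n(A) = -¼*6 = -3/2)
q(a, w) = -3/2 + a
S(B, X) = 1 + √(B² + X²)/2
S(F(q(4, -4)), 13)² = (1 + √((-2)² + 13²)/2)² = (1 + √(4 + 169)/2)² = (1 + √173/2)²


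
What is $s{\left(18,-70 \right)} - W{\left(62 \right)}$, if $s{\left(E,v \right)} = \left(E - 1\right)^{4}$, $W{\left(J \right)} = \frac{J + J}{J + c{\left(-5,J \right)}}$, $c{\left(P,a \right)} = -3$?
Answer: $\frac{4927615}{59} \approx 83519.0$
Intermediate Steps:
$W{\left(J \right)} = \frac{2 J}{-3 + J}$ ($W{\left(J \right)} = \frac{J + J}{J - 3} = \frac{2 J}{-3 + J}$)
$s{\left(E,v \right)} = \left(-1 + E\right)^{4}$
$s{\left(18,-70 \right)} - W{\left(62 \right)} = \left(-1 + 18\right)^{4} - 2 \cdot 62 \frac{1}{-3 + 62} = 17^{4} - 2 \cdot 62 \cdot \frac{1}{59} = 83521 - 2 \cdot 62 \cdot \frac{1}{59} = 83521 - \frac{124}{59} = \frac{4927615}{59}$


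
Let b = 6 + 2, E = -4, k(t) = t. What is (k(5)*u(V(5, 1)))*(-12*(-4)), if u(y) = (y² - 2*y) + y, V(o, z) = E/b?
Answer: 180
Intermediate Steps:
b = 8
V(o, z) = -½ (V(o, z) = -4/8 = -4*⅛ = -½)
u(y) = y² - y
(k(5)*u(V(5, 1)))*(-12*(-4)) = (5*(-(-1 - ½)/2))*(-12*(-4)) = (5*(-½*(-3/2)))*48 = (5*(¾))*48 = (15/4)*48 = 180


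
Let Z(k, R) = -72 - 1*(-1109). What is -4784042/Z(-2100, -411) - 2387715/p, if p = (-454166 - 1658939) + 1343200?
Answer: -245385453037/53226099 ≈ -4610.3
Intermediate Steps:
Z(k, R) = 1037 (Z(k, R) = -72 + 1109 = 1037)
p = -769905 (p = -2113105 + 1343200 = -769905)
-4784042/Z(-2100, -411) - 2387715/p = -4784042/1037 - 2387715/(-769905) = -4784042*1/1037 - 2387715*(-1/769905) = -4784042/1037 + 159181/51327 = -245385453037/53226099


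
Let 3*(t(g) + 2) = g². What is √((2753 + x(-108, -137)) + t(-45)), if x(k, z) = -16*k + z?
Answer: √5017 ≈ 70.831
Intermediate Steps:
x(k, z) = z - 16*k
t(g) = -2 + g²/3
√((2753 + x(-108, -137)) + t(-45)) = √((2753 + (-137 - 16*(-108))) + (-2 + (⅓)*(-45)²)) = √((2753 + (-137 + 1728)) + (-2 + (⅓)*2025)) = √((2753 + 1591) + (-2 + 675)) = √(4344 + 673) = √5017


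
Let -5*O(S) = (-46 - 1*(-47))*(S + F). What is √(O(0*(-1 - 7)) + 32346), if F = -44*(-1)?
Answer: √808430/5 ≈ 179.83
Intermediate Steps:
F = 44
O(S) = -44/5 - S/5 (O(S) = -(-46 - 1*(-47))*(S + 44)/5 = -(-46 + 47)*(44 + S)/5 = -(44 + S)/5 = -44/5 - S/5)
√(O(0*(-1 - 7)) + 32346) = √((-44/5 - 0*(-1 - 7)) + 32346) = √((-44/5 - 0*(-8)) + 32346) = √((-44/5 - ⅕*0) + 32346) = √((-44/5 + 0) + 32346) = √(-44/5 + 32346) = √(161686/5) = √808430/5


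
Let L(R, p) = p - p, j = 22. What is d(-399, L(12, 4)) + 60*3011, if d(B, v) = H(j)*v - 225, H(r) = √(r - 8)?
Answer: 180435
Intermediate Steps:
L(R, p) = 0
H(r) = √(-8 + r)
d(B, v) = -225 + v*√14 (d(B, v) = √(-8 + 22)*v - 225 = √14*v - 225 = v*√14 - 225 = -225 + v*√14)
d(-399, L(12, 4)) + 60*3011 = (-225 + 0*√14) + 60*3011 = (-225 + 0) + 180660 = -225 + 180660 = 180435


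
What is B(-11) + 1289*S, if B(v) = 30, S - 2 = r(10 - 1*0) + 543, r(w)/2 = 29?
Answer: 777297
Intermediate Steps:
r(w) = 58 (r(w) = 2*29 = 58)
S = 603 (S = 2 + (58 + 543) = 2 + 601 = 603)
B(-11) + 1289*S = 30 + 1289*603 = 30 + 777267 = 777297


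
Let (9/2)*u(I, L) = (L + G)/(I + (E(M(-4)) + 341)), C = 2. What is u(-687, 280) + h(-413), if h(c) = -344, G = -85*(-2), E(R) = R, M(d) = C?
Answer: -29609/86 ≈ -344.29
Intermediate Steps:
M(d) = 2
G = 170
u(I, L) = 2*(170 + L)/(9*(343 + I)) (u(I, L) = 2*((L + 170)/(I + (2 + 341)))/9 = 2*((170 + L)/(I + 343))/9 = 2*((170 + L)/(343 + I))/9 = 2*(170 + L)/(9*(343 + I)))
u(-687, 280) + h(-413) = 2*(170 + 280)/(9*(343 - 687)) - 344 = (2/9)*450/(-344) - 344 = (2/9)*(-1/344)*450 - 344 = -25/86 - 344 = -29609/86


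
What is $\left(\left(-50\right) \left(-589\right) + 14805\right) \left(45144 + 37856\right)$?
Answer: $3673165000$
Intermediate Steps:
$\left(\left(-50\right) \left(-589\right) + 14805\right) \left(45144 + 37856\right) = \left(29450 + 14805\right) 83000 = 44255 \cdot 83000 = 3673165000$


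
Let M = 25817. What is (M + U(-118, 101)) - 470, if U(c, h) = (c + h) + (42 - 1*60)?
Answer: 25312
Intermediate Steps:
U(c, h) = -18 + c + h (U(c, h) = (c + h) + (42 - 60) = (c + h) - 18 = -18 + c + h)
(M + U(-118, 101)) - 470 = (25817 + (-18 - 118 + 101)) - 470 = (25817 - 35) - 470 = 25782 - 470 = 25312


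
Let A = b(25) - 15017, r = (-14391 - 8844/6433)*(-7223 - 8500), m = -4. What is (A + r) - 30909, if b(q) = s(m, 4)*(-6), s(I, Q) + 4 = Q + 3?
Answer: 1455436431529/6433 ≈ 2.2625e+8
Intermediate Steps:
r = 1455731989281/6433 (r = (-14391 - 8844*1/6433)*(-15723) = (-14391 - 8844/6433)*(-15723) = -92586147/6433*(-15723) = 1455731989281/6433 ≈ 2.2629e+8)
s(I, Q) = -1 + Q (s(I, Q) = -4 + (Q + 3) = -4 + (3 + Q) = -1 + Q)
b(q) = -18 (b(q) = (-1 + 4)*(-6) = 3*(-6) = -18)
A = -15035 (A = -18 - 15017 = -15035)
(A + r) - 30909 = (-15035 + 1455731989281/6433) - 30909 = 1455635269126/6433 - 30909 = 1455436431529/6433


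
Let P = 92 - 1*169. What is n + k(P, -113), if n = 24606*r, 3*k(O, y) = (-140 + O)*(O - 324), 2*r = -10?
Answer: -282073/3 ≈ -94024.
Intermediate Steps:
r = -5 (r = (½)*(-10) = -5)
P = -77 (P = 92 - 169 = -77)
k(O, y) = (-324 + O)*(-140 + O)/3 (k(O, y) = ((-140 + O)*(O - 324))/3 = ((-140 + O)*(-324 + O))/3 = ((-324 + O)*(-140 + O))/3 = (-324 + O)*(-140 + O)/3)
n = -123030 (n = 24606*(-5) = -123030)
n + k(P, -113) = -123030 + (15120 - 464/3*(-77) + (⅓)*(-77)²) = -123030 + (15120 + 35728/3 + (⅓)*5929) = -123030 + (15120 + 35728/3 + 5929/3) = -123030 + 87017/3 = -282073/3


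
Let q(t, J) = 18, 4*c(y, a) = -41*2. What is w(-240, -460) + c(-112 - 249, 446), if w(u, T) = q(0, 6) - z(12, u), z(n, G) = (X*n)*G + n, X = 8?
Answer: 46051/2 ≈ 23026.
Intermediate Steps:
c(y, a) = -41/2 (c(y, a) = (-41*2)/4 = (¼)*(-82) = -41/2)
z(n, G) = n + 8*G*n (z(n, G) = (8*n)*G + n = 8*G*n + n = n + 8*G*n)
w(u, T) = 6 - 96*u (w(u, T) = 18 - 12*(1 + 8*u) = 18 - (12 + 96*u) = 18 + (-12 - 96*u) = 6 - 96*u)
w(-240, -460) + c(-112 - 249, 446) = (6 - 96*(-240)) - 41/2 = (6 + 23040) - 41/2 = 23046 - 41/2 = 46051/2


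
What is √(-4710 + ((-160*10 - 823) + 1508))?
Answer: 75*I ≈ 75.0*I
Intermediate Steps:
√(-4710 + ((-160*10 - 823) + 1508)) = √(-4710 + ((-1600 - 823) + 1508)) = √(-4710 + (-2423 + 1508)) = √(-4710 - 915) = √(-5625) = 75*I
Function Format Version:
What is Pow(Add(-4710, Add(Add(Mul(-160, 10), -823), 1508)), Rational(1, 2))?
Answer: Mul(75, I) ≈ Mul(75.000, I)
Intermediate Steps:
Pow(Add(-4710, Add(Add(Mul(-160, 10), -823), 1508)), Rational(1, 2)) = Pow(Add(-4710, Add(Add(-1600, -823), 1508)), Rational(1, 2)) = Pow(Add(-4710, Add(-2423, 1508)), Rational(1, 2)) = Pow(Add(-4710, -915), Rational(1, 2)) = Pow(-5625, Rational(1, 2)) = Mul(75, I)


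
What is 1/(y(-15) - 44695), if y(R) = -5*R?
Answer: -1/44620 ≈ -2.2411e-5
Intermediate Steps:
1/(y(-15) - 44695) = 1/(-5*(-15) - 44695) = 1/(75 - 44695) = 1/(-44620) = -1/44620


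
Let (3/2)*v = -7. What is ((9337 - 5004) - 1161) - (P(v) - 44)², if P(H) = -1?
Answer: 1147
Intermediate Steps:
v = -14/3 (v = (⅔)*(-7) = -14/3 ≈ -4.6667)
((9337 - 5004) - 1161) - (P(v) - 44)² = ((9337 - 5004) - 1161) - (-1 - 44)² = (4333 - 1161) - 1*(-45)² = 3172 - 1*2025 = 3172 - 2025 = 1147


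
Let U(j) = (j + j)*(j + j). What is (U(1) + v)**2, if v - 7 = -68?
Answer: 3249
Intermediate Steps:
v = -61 (v = 7 - 68 = -61)
U(j) = 4*j**2 (U(j) = (2*j)*(2*j) = 4*j**2)
(U(1) + v)**2 = (4*1**2 - 61)**2 = (4*1 - 61)**2 = (4 - 61)**2 = (-57)**2 = 3249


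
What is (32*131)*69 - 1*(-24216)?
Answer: 313464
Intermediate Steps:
(32*131)*69 - 1*(-24216) = 4192*69 + 24216 = 289248 + 24216 = 313464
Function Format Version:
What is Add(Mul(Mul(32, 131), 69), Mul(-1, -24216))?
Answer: 313464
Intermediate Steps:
Add(Mul(Mul(32, 131), 69), Mul(-1, -24216)) = Add(Mul(4192, 69), 24216) = Add(289248, 24216) = 313464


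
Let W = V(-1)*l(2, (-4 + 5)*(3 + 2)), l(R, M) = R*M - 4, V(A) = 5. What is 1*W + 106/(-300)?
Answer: 4447/150 ≈ 29.647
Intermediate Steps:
l(R, M) = -4 + M*R (l(R, M) = M*R - 4 = -4 + M*R)
W = 30 (W = 5*(-4 + ((-4 + 5)*(3 + 2))*2) = 5*(-4 + (1*5)*2) = 5*(-4 + 5*2) = 5*(-4 + 10) = 5*6 = 30)
1*W + 106/(-300) = 1*30 + 106/(-300) = 30 + 106*(-1/300) = 30 - 53/150 = 4447/150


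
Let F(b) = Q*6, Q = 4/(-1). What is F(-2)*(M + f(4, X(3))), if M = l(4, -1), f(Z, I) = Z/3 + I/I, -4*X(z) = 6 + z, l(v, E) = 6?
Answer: -200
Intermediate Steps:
Q = -4 (Q = 4*(-1) = -4)
X(z) = -3/2 - z/4 (X(z) = -(6 + z)/4 = -3/2 - z/4)
f(Z, I) = 1 + Z/3 (f(Z, I) = Z*(⅓) + 1 = Z/3 + 1 = 1 + Z/3)
F(b) = -24 (F(b) = -4*6 = -24)
M = 6
F(-2)*(M + f(4, X(3))) = -24*(6 + (1 + (⅓)*4)) = -24*(6 + (1 + 4/3)) = -24*(6 + 7/3) = -24*25/3 = -200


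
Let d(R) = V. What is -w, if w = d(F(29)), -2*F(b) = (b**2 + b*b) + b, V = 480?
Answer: -480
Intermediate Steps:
F(b) = -b**2 - b/2 (F(b) = -((b**2 + b*b) + b)/2 = -((b**2 + b**2) + b)/2 = -(2*b**2 + b)/2 = -(b + 2*b**2)/2 = -b**2 - b/2)
d(R) = 480
w = 480
-w = -1*480 = -480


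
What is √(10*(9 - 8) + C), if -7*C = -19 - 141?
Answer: √1610/7 ≈ 5.7321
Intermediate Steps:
C = 160/7 (C = -(-19 - 141)/7 = -⅐*(-160) = 160/7 ≈ 22.857)
√(10*(9 - 8) + C) = √(10*(9 - 8) + 160/7) = √(10*1 + 160/7) = √(10 + 160/7) = √(230/7) = √1610/7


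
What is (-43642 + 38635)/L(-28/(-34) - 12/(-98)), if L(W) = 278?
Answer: -5007/278 ≈ -18.011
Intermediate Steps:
(-43642 + 38635)/L(-28/(-34) - 12/(-98)) = (-43642 + 38635)/278 = -5007*1/278 = -5007/278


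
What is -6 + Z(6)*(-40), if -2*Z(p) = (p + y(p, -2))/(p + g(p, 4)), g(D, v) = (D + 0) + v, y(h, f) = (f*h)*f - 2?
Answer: 29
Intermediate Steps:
y(h, f) = -2 + h*f**2 (y(h, f) = h*f**2 - 2 = -2 + h*f**2)
g(D, v) = D + v
Z(p) = -(-2 + 5*p)/(2*(4 + 2*p)) (Z(p) = -(p + (-2 + p*(-2)**2))/(2*(p + (p + 4))) = -(p + (-2 + p*4))/(2*(p + (4 + p))) = -(p + (-2 + 4*p))/(2*(4 + 2*p)) = -(-2 + 5*p)/(2*(4 + 2*p)))
-6 + Z(6)*(-40) = -6 + ((2 - 5*6)/(4*(2 + 6)))*(-40) = -6 + ((1/4)*(2 - 30)/8)*(-40) = -6 + ((1/4)*(1/8)*(-28))*(-40) = -6 - 7/8*(-40) = -6 + 35 = 29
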